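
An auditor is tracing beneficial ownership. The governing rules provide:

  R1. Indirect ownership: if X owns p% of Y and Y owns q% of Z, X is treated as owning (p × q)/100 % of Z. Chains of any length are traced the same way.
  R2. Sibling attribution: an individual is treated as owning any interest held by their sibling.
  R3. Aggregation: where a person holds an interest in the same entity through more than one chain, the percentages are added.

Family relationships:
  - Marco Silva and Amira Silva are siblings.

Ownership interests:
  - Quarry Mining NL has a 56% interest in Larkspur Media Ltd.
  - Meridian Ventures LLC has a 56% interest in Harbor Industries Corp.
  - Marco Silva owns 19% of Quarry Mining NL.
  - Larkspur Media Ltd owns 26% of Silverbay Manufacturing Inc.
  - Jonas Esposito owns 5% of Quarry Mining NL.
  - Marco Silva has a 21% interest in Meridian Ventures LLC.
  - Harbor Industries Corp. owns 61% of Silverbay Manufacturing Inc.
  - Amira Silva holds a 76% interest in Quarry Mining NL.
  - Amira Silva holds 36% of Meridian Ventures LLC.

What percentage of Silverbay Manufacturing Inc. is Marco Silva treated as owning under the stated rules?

By sibling attribution (R2), Marco Silva is treated as also owning Amira Silva's interest in Quarry Mining NL, giving 19% + 76% = 95%.
By sibling attribution (R2), Marco Silva is treated as also owning Amira Silva's interest in Meridian Ventures LLC, giving 21% + 36% = 57%.
Chain via Quarry Mining NL → Larkspur Media Ltd (R1): 95% × 56% × 26% = 13.832% of Silverbay Manufacturing Inc.
Chain via Meridian Ventures LLC → Harbor Industries Corp. (R1): 57% × 56% × 61% = 19.4712% of Silverbay Manufacturing Inc.
Aggregating (R3): 13.832% + 19.4712% = 33.3032%.

33.3032%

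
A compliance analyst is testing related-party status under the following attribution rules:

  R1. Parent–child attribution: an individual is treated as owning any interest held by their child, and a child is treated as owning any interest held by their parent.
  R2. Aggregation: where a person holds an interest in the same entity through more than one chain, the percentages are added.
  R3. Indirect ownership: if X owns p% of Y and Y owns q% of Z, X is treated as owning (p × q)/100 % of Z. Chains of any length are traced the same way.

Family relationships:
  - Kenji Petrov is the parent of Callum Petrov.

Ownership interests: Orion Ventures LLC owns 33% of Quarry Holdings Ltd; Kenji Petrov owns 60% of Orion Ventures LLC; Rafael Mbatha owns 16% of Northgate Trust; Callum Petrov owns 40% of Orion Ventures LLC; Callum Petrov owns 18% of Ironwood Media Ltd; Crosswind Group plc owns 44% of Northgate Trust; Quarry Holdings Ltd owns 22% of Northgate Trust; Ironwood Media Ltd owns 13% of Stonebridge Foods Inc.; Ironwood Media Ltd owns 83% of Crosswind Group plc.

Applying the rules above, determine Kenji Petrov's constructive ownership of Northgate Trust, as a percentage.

13.8336%

By parent–child attribution (R1), Kenji Petrov is treated as also owning Callum Petrov's interest in Orion Ventures LLC, giving 60% + 40% = 100%.
By parent–child attribution (R1), Kenji Petrov is treated as owning Callum Petrov's 18% interest in Ironwood Media Ltd.
Chain via Orion Ventures LLC → Quarry Holdings Ltd (R3): 100% × 33% × 22% = 7.26% of Northgate Trust.
Chain via Ironwood Media Ltd → Crosswind Group plc (R3): 18% × 83% × 44% = 6.5736% of Northgate Trust.
Aggregating (R2): 7.26% + 6.5736% = 13.8336%.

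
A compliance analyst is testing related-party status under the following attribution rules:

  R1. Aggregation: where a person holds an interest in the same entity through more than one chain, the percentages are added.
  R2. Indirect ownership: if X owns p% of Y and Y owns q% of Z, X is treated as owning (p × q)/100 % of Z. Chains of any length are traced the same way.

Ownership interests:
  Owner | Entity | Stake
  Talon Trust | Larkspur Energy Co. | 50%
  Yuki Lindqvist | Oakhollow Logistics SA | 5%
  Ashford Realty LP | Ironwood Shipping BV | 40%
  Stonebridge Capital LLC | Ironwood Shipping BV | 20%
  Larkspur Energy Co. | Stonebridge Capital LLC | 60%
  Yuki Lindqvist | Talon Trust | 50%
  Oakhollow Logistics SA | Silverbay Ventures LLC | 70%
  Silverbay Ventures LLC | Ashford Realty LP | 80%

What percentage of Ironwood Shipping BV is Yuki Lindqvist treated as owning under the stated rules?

4.12%

Chain via Oakhollow Logistics SA → Silverbay Ventures LLC → Ashford Realty LP (R2): 5% × 70% × 80% × 40% = 1.12% of Ironwood Shipping BV.
Chain via Talon Trust → Larkspur Energy Co. → Stonebridge Capital LLC (R2): 50% × 50% × 60% × 20% = 3% of Ironwood Shipping BV.
Aggregating (R1): 1.12% + 3% = 4.12%.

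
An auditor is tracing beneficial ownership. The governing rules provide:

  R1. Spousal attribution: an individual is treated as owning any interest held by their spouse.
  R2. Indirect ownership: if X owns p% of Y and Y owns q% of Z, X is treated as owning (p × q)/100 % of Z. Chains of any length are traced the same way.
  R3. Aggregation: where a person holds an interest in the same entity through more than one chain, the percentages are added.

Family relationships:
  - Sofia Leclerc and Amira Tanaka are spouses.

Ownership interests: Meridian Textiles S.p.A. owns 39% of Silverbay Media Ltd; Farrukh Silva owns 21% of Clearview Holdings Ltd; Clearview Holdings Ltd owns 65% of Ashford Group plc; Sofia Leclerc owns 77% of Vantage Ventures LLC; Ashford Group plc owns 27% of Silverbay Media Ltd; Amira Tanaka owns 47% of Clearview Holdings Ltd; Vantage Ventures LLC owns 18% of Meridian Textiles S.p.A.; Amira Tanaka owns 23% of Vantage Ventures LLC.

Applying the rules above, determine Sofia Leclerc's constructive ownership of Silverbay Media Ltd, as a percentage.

15.2685%

By spousal attribution (R1), Sofia Leclerc is treated as also owning Amira Tanaka's interest in Vantage Ventures LLC, giving 77% + 23% = 100%.
By spousal attribution (R1), Sofia Leclerc is treated as owning Amira Tanaka's 47% interest in Clearview Holdings Ltd.
Chain via Vantage Ventures LLC → Meridian Textiles S.p.A. (R2): 100% × 18% × 39% = 7.02% of Silverbay Media Ltd.
Chain via Clearview Holdings Ltd → Ashford Group plc (R2): 47% × 65% × 27% = 8.2485% of Silverbay Media Ltd.
Aggregating (R3): 7.02% + 8.2485% = 15.2685%.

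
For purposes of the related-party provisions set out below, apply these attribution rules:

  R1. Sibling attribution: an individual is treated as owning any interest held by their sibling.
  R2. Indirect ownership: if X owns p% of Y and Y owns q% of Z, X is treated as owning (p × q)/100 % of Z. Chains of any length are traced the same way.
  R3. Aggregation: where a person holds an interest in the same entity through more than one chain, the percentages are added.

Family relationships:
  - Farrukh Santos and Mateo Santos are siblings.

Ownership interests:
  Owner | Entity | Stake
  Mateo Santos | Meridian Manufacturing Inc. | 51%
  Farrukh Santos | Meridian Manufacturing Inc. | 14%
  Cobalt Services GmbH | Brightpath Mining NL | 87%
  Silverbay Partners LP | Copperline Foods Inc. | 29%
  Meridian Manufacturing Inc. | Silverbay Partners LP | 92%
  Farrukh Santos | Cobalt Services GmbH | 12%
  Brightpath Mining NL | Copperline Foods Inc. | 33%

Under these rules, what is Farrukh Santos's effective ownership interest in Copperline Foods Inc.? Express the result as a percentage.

20.7872%

By sibling attribution (R1), Farrukh Santos is treated as also owning Mateo Santos's interest in Meridian Manufacturing Inc, giving 14% + 51% = 65%.
Chain via Meridian Manufacturing Inc. → Silverbay Partners LP (R2): 65% × 92% × 29% = 17.342% of Copperline Foods Inc.
Chain via Cobalt Services GmbH → Brightpath Mining NL (R2): 12% × 87% × 33% = 3.4452% of Copperline Foods Inc.
Aggregating (R3): 17.342% + 3.4452% = 20.7872%.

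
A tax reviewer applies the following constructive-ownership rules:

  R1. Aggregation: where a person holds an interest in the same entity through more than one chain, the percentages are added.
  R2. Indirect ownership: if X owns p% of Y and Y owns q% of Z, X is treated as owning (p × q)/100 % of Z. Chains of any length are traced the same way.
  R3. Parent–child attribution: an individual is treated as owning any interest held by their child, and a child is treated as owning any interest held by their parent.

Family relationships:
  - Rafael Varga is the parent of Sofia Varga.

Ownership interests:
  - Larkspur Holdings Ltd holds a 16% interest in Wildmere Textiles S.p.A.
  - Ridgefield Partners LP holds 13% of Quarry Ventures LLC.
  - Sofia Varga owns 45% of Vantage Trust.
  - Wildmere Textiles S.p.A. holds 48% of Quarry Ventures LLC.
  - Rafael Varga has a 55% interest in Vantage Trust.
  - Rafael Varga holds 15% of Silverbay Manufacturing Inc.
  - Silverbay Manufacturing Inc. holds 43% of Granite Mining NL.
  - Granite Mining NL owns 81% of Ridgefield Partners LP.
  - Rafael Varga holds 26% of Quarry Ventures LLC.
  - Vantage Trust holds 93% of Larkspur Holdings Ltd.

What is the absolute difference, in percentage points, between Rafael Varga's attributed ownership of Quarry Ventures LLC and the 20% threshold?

By parent–child attribution (R3), Rafael Varga is treated as also owning Sofia Varga's interest in Vantage Trust, giving 55% + 45% = 100%.
Chain via Silverbay Manufacturing Inc. → Granite Mining NL → Ridgefield Partners LP (R2): 15% × 43% × 81% × 13% = 0.679185% of Quarry Ventures LLC.
Chain via Vantage Trust → Larkspur Holdings Ltd → Wildmere Textiles S.p.A. (R2): 100% × 93% × 16% × 48% = 7.1424% of Quarry Ventures LLC.
Direct interest in Quarry Ventures LLC: 26%.
Aggregating (R1): 0.679185% + 7.1424% + 26% = 33.821585%.
33.821585% exceeds the 20% threshold by 13.821585 percentage points.

13.821585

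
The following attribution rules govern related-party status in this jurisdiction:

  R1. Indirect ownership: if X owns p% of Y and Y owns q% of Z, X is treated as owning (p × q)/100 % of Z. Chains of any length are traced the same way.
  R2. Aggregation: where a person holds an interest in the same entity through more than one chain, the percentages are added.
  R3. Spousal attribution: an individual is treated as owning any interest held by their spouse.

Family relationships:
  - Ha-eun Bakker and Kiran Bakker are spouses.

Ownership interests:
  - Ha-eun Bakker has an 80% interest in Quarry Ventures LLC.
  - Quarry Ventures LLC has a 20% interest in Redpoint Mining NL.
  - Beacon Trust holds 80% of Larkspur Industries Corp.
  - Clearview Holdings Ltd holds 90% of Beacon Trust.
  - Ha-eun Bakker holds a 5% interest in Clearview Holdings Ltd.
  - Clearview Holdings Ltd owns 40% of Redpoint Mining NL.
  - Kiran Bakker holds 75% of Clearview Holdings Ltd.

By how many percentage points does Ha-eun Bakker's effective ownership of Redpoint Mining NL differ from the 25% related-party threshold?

23

By spousal attribution (R3), Ha-eun Bakker is treated as also owning Kiran Bakker's interest in Clearview Holdings Ltd, giving 5% + 75% = 80%.
Chain via Clearview Holdings Ltd (R1): 80% × 40% = 32% of Redpoint Mining NL.
Chain via Quarry Ventures LLC (R1): 80% × 20% = 16% of Redpoint Mining NL.
Aggregating (R2): 32% + 16% = 48%.
48% exceeds the 25% threshold by 23 percentage points.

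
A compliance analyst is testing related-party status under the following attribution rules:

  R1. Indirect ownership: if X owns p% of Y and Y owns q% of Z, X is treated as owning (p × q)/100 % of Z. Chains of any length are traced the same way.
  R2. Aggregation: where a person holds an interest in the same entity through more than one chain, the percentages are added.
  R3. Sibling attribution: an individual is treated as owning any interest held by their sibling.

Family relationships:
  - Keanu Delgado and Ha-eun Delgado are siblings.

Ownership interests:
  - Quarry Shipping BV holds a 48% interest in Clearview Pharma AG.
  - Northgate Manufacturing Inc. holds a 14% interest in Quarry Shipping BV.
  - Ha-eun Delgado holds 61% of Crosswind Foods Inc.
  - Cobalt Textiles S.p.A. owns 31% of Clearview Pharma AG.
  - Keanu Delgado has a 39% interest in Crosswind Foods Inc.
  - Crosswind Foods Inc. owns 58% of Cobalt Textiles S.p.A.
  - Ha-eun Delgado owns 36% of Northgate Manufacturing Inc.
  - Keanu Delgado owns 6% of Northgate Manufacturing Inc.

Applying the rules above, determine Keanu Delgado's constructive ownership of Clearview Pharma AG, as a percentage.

20.8024%

By sibling attribution (R3), Keanu Delgado is treated as also owning Ha-eun Delgado's interest in Crosswind Foods Inc, giving 39% + 61% = 100%.
By sibling attribution (R3), Keanu Delgado is treated as also owning Ha-eun Delgado's interest in Northgate Manufacturing Inc, giving 6% + 36% = 42%.
Chain via Crosswind Foods Inc. → Cobalt Textiles S.p.A. (R1): 100% × 58% × 31% = 17.98% of Clearview Pharma AG.
Chain via Northgate Manufacturing Inc. → Quarry Shipping BV (R1): 42% × 14% × 48% = 2.8224% of Clearview Pharma AG.
Aggregating (R2): 17.98% + 2.8224% = 20.8024%.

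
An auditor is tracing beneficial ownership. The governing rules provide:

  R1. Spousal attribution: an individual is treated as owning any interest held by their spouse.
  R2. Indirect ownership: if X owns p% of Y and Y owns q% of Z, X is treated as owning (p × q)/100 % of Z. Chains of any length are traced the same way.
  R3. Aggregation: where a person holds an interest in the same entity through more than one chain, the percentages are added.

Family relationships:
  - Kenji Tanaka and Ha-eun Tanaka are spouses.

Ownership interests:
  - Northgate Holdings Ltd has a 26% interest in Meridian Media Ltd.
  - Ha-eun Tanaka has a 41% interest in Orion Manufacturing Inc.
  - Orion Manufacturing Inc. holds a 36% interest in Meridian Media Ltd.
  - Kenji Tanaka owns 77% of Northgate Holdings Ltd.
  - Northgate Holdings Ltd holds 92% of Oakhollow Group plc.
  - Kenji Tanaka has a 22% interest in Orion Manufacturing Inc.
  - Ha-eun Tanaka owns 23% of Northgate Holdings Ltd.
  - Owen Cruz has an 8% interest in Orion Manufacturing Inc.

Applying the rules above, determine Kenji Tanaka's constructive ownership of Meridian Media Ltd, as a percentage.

48.68%

By spousal attribution (R1), Kenji Tanaka is treated as also owning Ha-eun Tanaka's interest in Northgate Holdings Ltd, giving 77% + 23% = 100%.
By spousal attribution (R1), Kenji Tanaka is treated as also owning Ha-eun Tanaka's interest in Orion Manufacturing Inc, giving 22% + 41% = 63%.
Chain via Northgate Holdings Ltd (R2): 100% × 26% = 26% of Meridian Media Ltd.
Chain via Orion Manufacturing Inc. (R2): 63% × 36% = 22.68% of Meridian Media Ltd.
Aggregating (R3): 26% + 22.68% = 48.68%.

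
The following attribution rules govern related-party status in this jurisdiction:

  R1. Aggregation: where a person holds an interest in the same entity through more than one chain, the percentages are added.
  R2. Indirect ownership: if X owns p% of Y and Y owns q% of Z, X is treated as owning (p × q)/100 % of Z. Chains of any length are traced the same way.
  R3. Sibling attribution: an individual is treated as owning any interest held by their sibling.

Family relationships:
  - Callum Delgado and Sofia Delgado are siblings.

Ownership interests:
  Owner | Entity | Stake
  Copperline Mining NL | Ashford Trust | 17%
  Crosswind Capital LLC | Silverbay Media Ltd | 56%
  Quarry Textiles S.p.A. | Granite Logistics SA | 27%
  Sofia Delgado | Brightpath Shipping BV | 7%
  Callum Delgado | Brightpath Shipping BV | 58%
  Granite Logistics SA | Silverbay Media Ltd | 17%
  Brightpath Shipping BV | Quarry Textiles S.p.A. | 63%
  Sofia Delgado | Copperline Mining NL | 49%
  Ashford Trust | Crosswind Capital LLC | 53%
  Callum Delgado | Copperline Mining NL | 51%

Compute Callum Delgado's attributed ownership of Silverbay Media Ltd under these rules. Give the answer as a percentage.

By sibling attribution (R3), Callum Delgado is treated as also owning Sofia Delgado's interest in Copperline Mining NL, giving 51% + 49% = 100%.
By sibling attribution (R3), Callum Delgado is treated as also owning Sofia Delgado's interest in Brightpath Shipping BV, giving 58% + 7% = 65%.
Chain via Copperline Mining NL → Ashford Trust → Crosswind Capital LLC (R2): 100% × 17% × 53% × 56% = 5.0456% of Silverbay Media Ltd.
Chain via Brightpath Shipping BV → Quarry Textiles S.p.A. → Granite Logistics SA (R2): 65% × 63% × 27% × 17% = 1.879605% of Silverbay Media Ltd.
Aggregating (R1): 5.0456% + 1.879605% = 6.925205%.

6.925205%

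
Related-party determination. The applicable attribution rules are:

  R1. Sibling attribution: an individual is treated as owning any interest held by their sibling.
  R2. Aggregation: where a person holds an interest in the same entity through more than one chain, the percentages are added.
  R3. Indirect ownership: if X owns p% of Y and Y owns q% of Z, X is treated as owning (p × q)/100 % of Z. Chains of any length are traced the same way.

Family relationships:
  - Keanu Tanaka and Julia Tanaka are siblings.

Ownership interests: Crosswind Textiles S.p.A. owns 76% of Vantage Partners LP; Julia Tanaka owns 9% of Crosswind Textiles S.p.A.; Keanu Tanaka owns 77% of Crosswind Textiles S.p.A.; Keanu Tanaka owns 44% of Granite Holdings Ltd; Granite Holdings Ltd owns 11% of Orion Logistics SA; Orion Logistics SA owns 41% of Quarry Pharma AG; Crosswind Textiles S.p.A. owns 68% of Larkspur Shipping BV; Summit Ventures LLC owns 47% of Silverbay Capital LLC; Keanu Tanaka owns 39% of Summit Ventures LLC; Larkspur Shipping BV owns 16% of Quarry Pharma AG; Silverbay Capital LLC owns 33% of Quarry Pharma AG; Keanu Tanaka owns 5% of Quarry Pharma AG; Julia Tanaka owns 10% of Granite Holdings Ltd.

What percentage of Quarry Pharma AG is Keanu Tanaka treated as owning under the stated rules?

22.8411%

By sibling attribution (R1), Keanu Tanaka is treated as also owning Julia Tanaka's interest in Crosswind Textiles S.p.A, giving 77% + 9% = 86%.
By sibling attribution (R1), Keanu Tanaka is treated as also owning Julia Tanaka's interest in Granite Holdings Ltd, giving 44% + 10% = 54%.
Chain via Summit Ventures LLC → Silverbay Capital LLC (R3): 39% × 47% × 33% = 6.0489% of Quarry Pharma AG.
Chain via Crosswind Textiles S.p.A. → Larkspur Shipping BV (R3): 86% × 68% × 16% = 9.3568% of Quarry Pharma AG.
Chain via Granite Holdings Ltd → Orion Logistics SA (R3): 54% × 11% × 41% = 2.4354% of Quarry Pharma AG.
Direct interest in Quarry Pharma AG: 5%.
Aggregating (R2): 6.0489% + 9.3568% + 2.4354% + 5% = 22.8411%.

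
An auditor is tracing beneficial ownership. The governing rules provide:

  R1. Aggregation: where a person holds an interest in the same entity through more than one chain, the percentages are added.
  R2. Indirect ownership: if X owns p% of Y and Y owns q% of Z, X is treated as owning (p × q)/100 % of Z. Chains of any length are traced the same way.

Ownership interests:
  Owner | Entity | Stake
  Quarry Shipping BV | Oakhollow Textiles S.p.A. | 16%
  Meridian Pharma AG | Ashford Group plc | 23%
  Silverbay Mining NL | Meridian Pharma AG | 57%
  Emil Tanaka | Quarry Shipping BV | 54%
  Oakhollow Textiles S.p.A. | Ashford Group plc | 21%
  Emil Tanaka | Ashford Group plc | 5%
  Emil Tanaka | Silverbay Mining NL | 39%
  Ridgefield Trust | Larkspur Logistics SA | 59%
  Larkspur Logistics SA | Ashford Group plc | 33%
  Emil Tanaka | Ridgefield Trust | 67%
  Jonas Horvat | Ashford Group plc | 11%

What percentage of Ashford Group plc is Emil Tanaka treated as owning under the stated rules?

Chain via Quarry Shipping BV → Oakhollow Textiles S.p.A. (R2): 54% × 16% × 21% = 1.8144% of Ashford Group plc.
Chain via Silverbay Mining NL → Meridian Pharma AG (R2): 39% × 57% × 23% = 5.1129% of Ashford Group plc.
Chain via Ridgefield Trust → Larkspur Logistics SA (R2): 67% × 59% × 33% = 13.0449% of Ashford Group plc.
Direct interest in Ashford Group plc: 5%.
Aggregating (R1): 1.8144% + 5.1129% + 13.0449% + 5% = 24.9722%.

24.9722%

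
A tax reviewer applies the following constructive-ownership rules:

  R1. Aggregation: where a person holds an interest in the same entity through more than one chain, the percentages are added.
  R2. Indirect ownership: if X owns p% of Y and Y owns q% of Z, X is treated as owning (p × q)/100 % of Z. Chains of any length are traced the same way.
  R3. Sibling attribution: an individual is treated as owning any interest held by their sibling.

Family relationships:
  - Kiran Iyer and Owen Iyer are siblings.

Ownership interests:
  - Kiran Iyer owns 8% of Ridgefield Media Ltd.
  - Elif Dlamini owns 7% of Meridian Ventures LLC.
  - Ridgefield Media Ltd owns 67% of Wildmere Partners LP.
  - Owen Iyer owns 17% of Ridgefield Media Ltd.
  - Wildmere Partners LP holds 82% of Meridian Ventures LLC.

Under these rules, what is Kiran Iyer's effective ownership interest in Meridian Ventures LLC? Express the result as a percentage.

By sibling attribution (R3), Kiran Iyer is treated as also owning Owen Iyer's interest in Ridgefield Media Ltd, giving 8% + 17% = 25%.
Chain via Ridgefield Media Ltd → Wildmere Partners LP (R2): 25% × 67% × 82% = 13.735% of Meridian Ventures LLC.

13.735%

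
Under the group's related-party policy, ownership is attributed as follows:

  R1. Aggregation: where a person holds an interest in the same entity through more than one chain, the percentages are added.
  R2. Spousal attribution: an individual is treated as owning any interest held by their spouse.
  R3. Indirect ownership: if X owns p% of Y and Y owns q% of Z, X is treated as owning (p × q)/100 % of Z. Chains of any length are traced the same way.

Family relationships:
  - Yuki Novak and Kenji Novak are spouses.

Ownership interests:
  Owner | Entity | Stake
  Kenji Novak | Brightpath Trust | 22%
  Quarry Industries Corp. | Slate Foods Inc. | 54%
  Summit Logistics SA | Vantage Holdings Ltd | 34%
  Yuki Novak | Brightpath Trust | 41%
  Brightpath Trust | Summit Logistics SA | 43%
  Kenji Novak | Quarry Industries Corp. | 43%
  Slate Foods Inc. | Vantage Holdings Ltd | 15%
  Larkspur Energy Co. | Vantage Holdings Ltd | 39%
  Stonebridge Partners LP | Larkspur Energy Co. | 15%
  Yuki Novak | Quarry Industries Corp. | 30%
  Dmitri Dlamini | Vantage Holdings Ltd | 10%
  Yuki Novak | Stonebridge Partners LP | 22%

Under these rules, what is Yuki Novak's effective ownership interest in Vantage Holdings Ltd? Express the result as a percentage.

16.4106%

By spousal attribution (R2), Yuki Novak is treated as also owning Kenji Novak's interest in Quarry Industries Corp, giving 30% + 43% = 73%.
By spousal attribution (R2), Yuki Novak is treated as also owning Kenji Novak's interest in Brightpath Trust, giving 41% + 22% = 63%.
Chain via Quarry Industries Corp. → Slate Foods Inc. (R3): 73% × 54% × 15% = 5.913% of Vantage Holdings Ltd.
Chain via Stonebridge Partners LP → Larkspur Energy Co. (R3): 22% × 15% × 39% = 1.287% of Vantage Holdings Ltd.
Chain via Brightpath Trust → Summit Logistics SA (R3): 63% × 43% × 34% = 9.2106% of Vantage Holdings Ltd.
Aggregating (R1): 5.913% + 1.287% + 9.2106% = 16.4106%.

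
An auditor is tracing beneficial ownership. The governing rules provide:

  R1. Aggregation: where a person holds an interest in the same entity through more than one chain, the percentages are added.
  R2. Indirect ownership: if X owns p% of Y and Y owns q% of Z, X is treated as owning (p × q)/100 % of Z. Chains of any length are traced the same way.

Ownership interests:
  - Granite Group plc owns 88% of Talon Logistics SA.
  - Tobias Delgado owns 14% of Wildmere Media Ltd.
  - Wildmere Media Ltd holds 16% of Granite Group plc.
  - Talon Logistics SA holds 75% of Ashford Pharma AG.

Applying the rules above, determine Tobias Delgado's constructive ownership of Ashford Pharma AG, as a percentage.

1.4784%

Chain via Wildmere Media Ltd → Granite Group plc → Talon Logistics SA (R2): 14% × 16% × 88% × 75% = 1.4784% of Ashford Pharma AG.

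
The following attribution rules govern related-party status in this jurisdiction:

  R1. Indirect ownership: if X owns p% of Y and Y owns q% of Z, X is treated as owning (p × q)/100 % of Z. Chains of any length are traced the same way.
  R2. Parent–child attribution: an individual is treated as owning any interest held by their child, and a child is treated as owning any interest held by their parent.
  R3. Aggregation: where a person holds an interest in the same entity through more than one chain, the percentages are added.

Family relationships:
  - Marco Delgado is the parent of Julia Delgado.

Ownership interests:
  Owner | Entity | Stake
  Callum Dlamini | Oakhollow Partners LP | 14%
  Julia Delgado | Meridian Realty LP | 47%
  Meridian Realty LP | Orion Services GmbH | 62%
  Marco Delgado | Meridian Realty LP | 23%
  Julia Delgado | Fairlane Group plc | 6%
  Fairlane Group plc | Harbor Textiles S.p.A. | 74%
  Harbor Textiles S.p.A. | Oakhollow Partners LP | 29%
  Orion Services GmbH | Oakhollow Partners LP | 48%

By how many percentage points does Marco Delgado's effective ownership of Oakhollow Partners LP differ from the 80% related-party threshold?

57.8804

By parent–child attribution (R2), Marco Delgado is treated as also owning Julia Delgado's interest in Meridian Realty LP, giving 23% + 47% = 70%.
By parent–child attribution (R2), Marco Delgado is treated as owning Julia Delgado's 6% interest in Fairlane Group plc.
Chain via Meridian Realty LP → Orion Services GmbH (R1): 70% × 62% × 48% = 20.832% of Oakhollow Partners LP.
Chain via Fairlane Group plc → Harbor Textiles S.p.A. (R1): 6% × 74% × 29% = 1.2876% of Oakhollow Partners LP.
Aggregating (R3): 20.832% + 1.2876% = 22.1196%.
22.1196% falls short of the 80% threshold by 57.8804 percentage points.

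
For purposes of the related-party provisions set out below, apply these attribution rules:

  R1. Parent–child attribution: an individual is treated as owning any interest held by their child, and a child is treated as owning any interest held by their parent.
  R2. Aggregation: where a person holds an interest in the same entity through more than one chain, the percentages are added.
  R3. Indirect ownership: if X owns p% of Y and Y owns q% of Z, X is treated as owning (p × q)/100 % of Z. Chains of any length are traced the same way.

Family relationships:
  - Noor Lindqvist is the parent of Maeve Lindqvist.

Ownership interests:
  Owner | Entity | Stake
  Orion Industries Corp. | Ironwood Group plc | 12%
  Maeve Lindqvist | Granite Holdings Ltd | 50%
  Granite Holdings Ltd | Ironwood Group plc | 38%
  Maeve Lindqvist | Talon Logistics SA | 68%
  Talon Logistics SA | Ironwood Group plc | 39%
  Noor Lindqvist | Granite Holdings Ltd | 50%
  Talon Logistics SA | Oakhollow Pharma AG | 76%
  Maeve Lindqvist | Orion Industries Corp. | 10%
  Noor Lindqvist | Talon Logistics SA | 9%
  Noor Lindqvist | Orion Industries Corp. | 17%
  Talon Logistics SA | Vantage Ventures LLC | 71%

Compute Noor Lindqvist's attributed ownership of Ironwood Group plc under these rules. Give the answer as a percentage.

By parent–child attribution (R1), Noor Lindqvist is treated as also owning Maeve Lindqvist's interest in Talon Logistics SA, giving 9% + 68% = 77%.
By parent–child attribution (R1), Noor Lindqvist is treated as also owning Maeve Lindqvist's interest in Granite Holdings Ltd, giving 50% + 50% = 100%.
By parent–child attribution (R1), Noor Lindqvist is treated as also owning Maeve Lindqvist's interest in Orion Industries Corp, giving 17% + 10% = 27%.
Chain via Talon Logistics SA (R3): 77% × 39% = 30.03% of Ironwood Group plc.
Chain via Granite Holdings Ltd (R3): 100% × 38% = 38% of Ironwood Group plc.
Chain via Orion Industries Corp. (R3): 27% × 12% = 3.24% of Ironwood Group plc.
Aggregating (R2): 30.03% + 38% + 3.24% = 71.27%.

71.27%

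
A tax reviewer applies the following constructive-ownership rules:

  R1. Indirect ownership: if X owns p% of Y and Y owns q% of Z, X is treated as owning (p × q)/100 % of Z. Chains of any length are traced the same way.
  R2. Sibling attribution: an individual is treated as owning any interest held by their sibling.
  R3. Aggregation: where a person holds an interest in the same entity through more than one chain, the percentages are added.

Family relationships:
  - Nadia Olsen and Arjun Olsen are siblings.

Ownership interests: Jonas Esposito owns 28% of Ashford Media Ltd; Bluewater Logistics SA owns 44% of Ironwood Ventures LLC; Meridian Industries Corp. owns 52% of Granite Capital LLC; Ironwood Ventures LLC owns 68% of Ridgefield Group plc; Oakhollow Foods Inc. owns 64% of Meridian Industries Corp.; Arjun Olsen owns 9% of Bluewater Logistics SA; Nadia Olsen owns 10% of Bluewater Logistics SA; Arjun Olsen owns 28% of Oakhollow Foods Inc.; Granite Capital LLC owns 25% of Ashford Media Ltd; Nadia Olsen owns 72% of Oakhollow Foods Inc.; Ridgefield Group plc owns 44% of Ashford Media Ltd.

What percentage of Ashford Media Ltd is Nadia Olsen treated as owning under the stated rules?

10.821312%

By sibling attribution (R2), Nadia Olsen is treated as also owning Arjun Olsen's interest in Bluewater Logistics SA, giving 10% + 9% = 19%.
By sibling attribution (R2), Nadia Olsen is treated as also owning Arjun Olsen's interest in Oakhollow Foods Inc, giving 72% + 28% = 100%.
Chain via Bluewater Logistics SA → Ironwood Ventures LLC → Ridgefield Group plc (R1): 19% × 44% × 68% × 44% = 2.501312% of Ashford Media Ltd.
Chain via Oakhollow Foods Inc. → Meridian Industries Corp. → Granite Capital LLC (R1): 100% × 64% × 52% × 25% = 8.32% of Ashford Media Ltd.
Aggregating (R3): 2.501312% + 8.32% = 10.821312%.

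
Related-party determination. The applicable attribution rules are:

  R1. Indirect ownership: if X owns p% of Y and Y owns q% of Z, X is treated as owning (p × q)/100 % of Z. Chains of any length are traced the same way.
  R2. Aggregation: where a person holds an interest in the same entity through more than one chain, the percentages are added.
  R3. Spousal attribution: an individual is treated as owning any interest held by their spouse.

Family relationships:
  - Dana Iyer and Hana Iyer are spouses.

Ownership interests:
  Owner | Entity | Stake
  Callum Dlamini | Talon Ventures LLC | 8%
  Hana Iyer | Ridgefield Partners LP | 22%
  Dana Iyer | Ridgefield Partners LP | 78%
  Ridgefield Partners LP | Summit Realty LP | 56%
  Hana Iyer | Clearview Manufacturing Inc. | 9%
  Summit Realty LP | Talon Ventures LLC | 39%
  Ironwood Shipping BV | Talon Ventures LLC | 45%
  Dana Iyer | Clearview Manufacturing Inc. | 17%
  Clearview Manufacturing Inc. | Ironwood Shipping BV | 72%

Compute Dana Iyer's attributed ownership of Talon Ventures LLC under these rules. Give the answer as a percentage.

30.264%

By spousal attribution (R3), Dana Iyer is treated as also owning Hana Iyer's interest in Ridgefield Partners LP, giving 78% + 22% = 100%.
By spousal attribution (R3), Dana Iyer is treated as also owning Hana Iyer's interest in Clearview Manufacturing Inc, giving 17% + 9% = 26%.
Chain via Ridgefield Partners LP → Summit Realty LP (R1): 100% × 56% × 39% = 21.84% of Talon Ventures LLC.
Chain via Clearview Manufacturing Inc. → Ironwood Shipping BV (R1): 26% × 72% × 45% = 8.424% of Talon Ventures LLC.
Aggregating (R2): 21.84% + 8.424% = 30.264%.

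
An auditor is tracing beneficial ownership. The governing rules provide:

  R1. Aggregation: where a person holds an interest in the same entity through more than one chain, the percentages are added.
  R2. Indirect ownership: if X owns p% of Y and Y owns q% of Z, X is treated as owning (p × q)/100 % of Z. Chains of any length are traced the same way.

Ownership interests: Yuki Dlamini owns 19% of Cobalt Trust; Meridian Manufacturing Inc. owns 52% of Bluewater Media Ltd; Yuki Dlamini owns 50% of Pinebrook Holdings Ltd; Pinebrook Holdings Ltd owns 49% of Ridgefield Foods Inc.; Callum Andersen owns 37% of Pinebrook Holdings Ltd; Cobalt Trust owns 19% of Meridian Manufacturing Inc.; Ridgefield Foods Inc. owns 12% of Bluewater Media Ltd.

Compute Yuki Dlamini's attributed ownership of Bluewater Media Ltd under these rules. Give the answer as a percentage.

4.8172%

Chain via Cobalt Trust → Meridian Manufacturing Inc. (R2): 19% × 19% × 52% = 1.8772% of Bluewater Media Ltd.
Chain via Pinebrook Holdings Ltd → Ridgefield Foods Inc. (R2): 50% × 49% × 12% = 2.94% of Bluewater Media Ltd.
Aggregating (R1): 1.8772% + 2.94% = 4.8172%.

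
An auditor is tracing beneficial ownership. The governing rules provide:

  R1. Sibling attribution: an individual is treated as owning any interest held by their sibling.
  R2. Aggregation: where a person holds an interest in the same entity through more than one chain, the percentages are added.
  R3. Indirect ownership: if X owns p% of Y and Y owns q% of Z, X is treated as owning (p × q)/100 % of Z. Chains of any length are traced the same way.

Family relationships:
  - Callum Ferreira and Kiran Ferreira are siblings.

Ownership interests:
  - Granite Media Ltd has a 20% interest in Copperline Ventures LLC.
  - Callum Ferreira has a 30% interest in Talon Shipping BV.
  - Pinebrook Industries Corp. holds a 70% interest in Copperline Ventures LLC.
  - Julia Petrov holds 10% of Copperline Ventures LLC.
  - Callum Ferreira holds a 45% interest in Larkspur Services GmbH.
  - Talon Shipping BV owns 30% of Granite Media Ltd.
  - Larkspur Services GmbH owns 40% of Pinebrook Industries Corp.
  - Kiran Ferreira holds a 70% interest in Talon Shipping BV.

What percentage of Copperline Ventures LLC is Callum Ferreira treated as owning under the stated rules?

By sibling attribution (R1), Callum Ferreira is treated as also owning Kiran Ferreira's interest in Talon Shipping BV, giving 30% + 70% = 100%.
Chain via Larkspur Services GmbH → Pinebrook Industries Corp. (R3): 45% × 40% × 70% = 12.6% of Copperline Ventures LLC.
Chain via Talon Shipping BV → Granite Media Ltd (R3): 100% × 30% × 20% = 6% of Copperline Ventures LLC.
Aggregating (R2): 12.6% + 6% = 18.6%.

18.6%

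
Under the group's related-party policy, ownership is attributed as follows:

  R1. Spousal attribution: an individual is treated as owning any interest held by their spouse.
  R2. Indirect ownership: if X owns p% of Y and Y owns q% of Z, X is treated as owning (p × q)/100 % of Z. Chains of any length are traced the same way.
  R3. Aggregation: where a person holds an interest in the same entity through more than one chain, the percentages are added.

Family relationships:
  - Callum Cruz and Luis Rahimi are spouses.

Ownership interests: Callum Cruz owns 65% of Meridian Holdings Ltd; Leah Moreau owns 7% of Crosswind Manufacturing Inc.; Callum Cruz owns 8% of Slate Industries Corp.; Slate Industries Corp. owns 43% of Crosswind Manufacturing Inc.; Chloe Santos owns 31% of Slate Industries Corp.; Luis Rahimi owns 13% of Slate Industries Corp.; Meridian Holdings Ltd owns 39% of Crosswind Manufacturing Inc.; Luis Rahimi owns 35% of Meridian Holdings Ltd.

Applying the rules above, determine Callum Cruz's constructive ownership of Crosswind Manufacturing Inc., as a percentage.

48.03%

By spousal attribution (R1), Callum Cruz is treated as also owning Luis Rahimi's interest in Slate Industries Corp, giving 8% + 13% = 21%.
By spousal attribution (R1), Callum Cruz is treated as also owning Luis Rahimi's interest in Meridian Holdings Ltd, giving 65% + 35% = 100%.
Chain via Slate Industries Corp. (R2): 21% × 43% = 9.03% of Crosswind Manufacturing Inc.
Chain via Meridian Holdings Ltd (R2): 100% × 39% = 39% of Crosswind Manufacturing Inc.
Aggregating (R3): 9.03% + 39% = 48.03%.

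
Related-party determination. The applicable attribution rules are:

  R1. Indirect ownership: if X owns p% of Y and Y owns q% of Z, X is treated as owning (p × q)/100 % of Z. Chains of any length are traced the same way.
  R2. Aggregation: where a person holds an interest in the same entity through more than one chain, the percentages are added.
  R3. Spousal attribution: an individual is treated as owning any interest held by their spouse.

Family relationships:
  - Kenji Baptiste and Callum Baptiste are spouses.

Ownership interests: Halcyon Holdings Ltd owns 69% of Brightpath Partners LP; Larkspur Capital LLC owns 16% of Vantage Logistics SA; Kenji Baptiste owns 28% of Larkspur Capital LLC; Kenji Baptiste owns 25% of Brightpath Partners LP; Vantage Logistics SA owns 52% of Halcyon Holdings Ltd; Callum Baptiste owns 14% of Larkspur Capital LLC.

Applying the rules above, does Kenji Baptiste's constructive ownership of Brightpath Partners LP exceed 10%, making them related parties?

Yes

By spousal attribution (R3), Kenji Baptiste is treated as also owning Callum Baptiste's interest in Larkspur Capital LLC, giving 28% + 14% = 42%.
Chain via Larkspur Capital LLC → Vantage Logistics SA → Halcyon Holdings Ltd (R1): 42% × 16% × 52% × 69% = 2.411136% of Brightpath Partners LP.
Direct interest in Brightpath Partners LP: 25%.
Aggregating (R2): 2.411136% + 25% = 27.411136%.
27.411136% exceeds the 10% threshold, so Kenji is a related party to Brightpath Partners LP.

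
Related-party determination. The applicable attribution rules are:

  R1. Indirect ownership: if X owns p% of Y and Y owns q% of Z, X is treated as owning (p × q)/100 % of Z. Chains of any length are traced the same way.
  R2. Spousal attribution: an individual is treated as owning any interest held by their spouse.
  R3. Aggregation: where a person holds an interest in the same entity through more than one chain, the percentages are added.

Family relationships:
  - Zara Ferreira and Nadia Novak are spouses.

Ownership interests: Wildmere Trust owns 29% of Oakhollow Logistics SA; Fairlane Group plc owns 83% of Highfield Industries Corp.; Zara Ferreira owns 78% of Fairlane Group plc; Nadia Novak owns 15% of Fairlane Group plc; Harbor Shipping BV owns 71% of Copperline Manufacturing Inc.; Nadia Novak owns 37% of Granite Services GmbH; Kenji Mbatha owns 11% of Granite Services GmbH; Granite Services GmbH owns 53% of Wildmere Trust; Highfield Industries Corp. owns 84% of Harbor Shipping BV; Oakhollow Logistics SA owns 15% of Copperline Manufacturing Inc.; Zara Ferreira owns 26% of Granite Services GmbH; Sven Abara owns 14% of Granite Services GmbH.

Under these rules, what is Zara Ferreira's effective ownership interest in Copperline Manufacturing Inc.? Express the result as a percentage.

By spousal attribution (R2), Zara Ferreira is treated as also owning Nadia Novak's interest in Granite Services GmbH, giving 26% + 37% = 63%.
By spousal attribution (R2), Zara Ferreira is treated as also owning Nadia Novak's interest in Fairlane Group plc, giving 78% + 15% = 93%.
Chain via Granite Services GmbH → Wildmere Trust → Oakhollow Logistics SA (R1): 63% × 53% × 29% × 15% = 1.452465% of Copperline Manufacturing Inc.
Chain via Fairlane Group plc → Highfield Industries Corp. → Harbor Shipping BV (R1): 93% × 83% × 84% × 71% = 46.036116% of Copperline Manufacturing Inc.
Aggregating (R3): 1.452465% + 46.036116% = 47.488581%.

47.488581%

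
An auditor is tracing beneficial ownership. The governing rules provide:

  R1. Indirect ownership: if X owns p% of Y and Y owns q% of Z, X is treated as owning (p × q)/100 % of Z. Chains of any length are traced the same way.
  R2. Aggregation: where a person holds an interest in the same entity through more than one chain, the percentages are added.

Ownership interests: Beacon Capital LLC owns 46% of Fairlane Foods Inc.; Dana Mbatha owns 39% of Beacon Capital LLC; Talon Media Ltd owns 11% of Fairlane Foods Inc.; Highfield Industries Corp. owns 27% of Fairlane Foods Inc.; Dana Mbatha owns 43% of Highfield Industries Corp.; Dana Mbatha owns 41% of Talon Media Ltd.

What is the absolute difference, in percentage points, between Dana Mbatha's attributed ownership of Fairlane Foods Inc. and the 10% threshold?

Chain via Talon Media Ltd (R1): 41% × 11% = 4.51% of Fairlane Foods Inc.
Chain via Highfield Industries Corp. (R1): 43% × 27% = 11.61% of Fairlane Foods Inc.
Chain via Beacon Capital LLC (R1): 39% × 46% = 17.94% of Fairlane Foods Inc.
Aggregating (R2): 4.51% + 11.61% + 17.94% = 34.06%.
34.06% exceeds the 10% threshold by 24.06 percentage points.

24.06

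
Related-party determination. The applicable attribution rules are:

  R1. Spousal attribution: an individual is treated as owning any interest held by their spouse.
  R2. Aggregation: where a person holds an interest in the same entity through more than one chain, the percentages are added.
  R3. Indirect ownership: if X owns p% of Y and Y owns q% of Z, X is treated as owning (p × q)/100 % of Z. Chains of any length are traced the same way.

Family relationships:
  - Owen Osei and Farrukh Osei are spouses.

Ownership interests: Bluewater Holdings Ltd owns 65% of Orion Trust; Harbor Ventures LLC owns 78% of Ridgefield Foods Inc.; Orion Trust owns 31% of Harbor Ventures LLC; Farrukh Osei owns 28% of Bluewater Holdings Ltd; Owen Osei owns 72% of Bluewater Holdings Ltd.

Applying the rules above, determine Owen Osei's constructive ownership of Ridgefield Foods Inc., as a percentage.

By spousal attribution (R1), Owen Osei is treated as also owning Farrukh Osei's interest in Bluewater Holdings Ltd, giving 72% + 28% = 100%.
Chain via Bluewater Holdings Ltd → Orion Trust → Harbor Ventures LLC (R3): 100% × 65% × 31% × 78% = 15.717% of Ridgefield Foods Inc.

15.717%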